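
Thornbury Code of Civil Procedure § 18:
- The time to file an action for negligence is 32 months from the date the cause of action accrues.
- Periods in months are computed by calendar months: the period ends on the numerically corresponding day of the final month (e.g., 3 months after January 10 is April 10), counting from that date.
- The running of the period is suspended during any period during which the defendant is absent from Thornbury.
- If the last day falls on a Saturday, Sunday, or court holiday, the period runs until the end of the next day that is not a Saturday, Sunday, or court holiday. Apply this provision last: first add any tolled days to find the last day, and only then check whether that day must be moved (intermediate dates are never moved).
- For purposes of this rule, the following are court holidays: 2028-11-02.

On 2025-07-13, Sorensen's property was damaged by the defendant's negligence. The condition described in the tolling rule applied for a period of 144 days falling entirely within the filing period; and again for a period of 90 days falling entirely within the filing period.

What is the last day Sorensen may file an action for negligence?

32 months after 2025-07-13 is March 13, 2028.
Tolling adds 144 days: March 13, 2028 + 144 days = August 4, 2028.
Tolling adds 90 days: August 4, 2028 + 90 days = November 2, 2028.
November 2, 2028 is a listed holiday. The next qualifying day is November 3, 2028.

November 3, 2028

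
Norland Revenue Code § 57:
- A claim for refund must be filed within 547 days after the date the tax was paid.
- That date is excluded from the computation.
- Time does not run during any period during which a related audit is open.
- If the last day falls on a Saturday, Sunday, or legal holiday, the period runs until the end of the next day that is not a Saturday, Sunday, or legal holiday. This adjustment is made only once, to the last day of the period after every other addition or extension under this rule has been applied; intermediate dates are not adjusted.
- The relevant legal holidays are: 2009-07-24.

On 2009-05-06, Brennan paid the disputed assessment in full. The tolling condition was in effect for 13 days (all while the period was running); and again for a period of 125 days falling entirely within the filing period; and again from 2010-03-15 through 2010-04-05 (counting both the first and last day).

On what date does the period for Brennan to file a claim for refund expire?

547 days after 2009-05-06 is November 4, 2010.
Tolling adds 13 days: November 4, 2010 + 13 days = November 17, 2010.
Tolling adds 125 days: November 17, 2010 + 125 days = March 22, 2011.
From March 15, 2010 through April 5, 2010 inclusive is 22 days; tolling adds 22 days: March 22, 2011 + 22 days = April 13, 2011.
April 13, 2011 is a Wednesday and not a legal holiday, so no extension applies.

April 13, 2011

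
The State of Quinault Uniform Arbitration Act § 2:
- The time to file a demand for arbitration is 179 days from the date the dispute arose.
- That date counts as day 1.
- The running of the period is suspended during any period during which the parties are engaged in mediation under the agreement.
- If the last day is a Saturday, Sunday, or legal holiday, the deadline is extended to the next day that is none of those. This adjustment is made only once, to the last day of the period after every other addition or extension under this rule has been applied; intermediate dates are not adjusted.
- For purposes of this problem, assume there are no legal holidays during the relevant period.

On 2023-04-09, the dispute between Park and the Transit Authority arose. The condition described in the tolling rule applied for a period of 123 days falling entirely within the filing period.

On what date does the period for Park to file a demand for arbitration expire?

Counting 2023-04-09 as day 1, day 179 is October 4, 2023.
Tolling adds 123 days: October 4, 2023 + 123 days = February 4, 2024.
February 4, 2024 is Sunday. The next qualifying day is February 5, 2024.

February 5, 2024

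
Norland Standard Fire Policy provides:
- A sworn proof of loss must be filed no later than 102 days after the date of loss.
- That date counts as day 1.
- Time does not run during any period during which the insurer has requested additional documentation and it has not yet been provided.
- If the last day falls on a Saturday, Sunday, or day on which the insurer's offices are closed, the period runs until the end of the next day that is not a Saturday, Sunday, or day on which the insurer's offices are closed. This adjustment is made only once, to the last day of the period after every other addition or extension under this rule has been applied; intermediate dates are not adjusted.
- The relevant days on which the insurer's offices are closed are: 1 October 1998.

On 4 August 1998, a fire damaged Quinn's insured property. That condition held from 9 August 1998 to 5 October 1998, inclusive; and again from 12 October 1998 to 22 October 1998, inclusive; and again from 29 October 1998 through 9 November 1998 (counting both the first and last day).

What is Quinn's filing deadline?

Counting 4 August 1998 as day 1, day 102 is November 13, 1998.
From August 9, 1998 through October 5, 1998 inclusive is 58 days; tolling adds 58 days: November 13, 1998 + 58 days = January 10, 1999.
From October 12, 1998 through October 22, 1998 inclusive is 11 days; tolling adds 11 days: January 10, 1999 + 11 days = January 21, 1999.
From October 29, 1998 through November 9, 1998 inclusive is 12 days; tolling adds 12 days: January 21, 1999 + 12 days = February 2, 1999.
February 2, 1999 is a Tuesday and not a day on which the insurer's offices are closed, so no extension applies.

February 2, 1999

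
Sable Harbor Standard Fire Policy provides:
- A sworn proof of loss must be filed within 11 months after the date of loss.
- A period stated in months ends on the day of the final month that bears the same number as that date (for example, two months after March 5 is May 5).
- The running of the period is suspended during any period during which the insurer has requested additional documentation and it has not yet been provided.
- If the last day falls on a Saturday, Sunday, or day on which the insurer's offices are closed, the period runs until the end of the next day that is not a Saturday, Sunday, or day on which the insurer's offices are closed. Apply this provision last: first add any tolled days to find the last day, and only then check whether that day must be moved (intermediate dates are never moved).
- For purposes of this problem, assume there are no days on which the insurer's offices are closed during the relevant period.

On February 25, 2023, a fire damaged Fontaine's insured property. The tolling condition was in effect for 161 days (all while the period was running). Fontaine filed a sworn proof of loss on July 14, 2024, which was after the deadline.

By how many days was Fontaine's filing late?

11 months after February 25, 2023 is January 25, 2024.
Tolling adds 161 days: January 25, 2024 + 161 days = July 4, 2024.
July 4, 2024 is a Thursday and not a day on which the insurer's offices are closed, so no extension applies.
The deadline is July 4, 2024; from July 4, 2024 to July 14, 2024 is 10 days.

10 days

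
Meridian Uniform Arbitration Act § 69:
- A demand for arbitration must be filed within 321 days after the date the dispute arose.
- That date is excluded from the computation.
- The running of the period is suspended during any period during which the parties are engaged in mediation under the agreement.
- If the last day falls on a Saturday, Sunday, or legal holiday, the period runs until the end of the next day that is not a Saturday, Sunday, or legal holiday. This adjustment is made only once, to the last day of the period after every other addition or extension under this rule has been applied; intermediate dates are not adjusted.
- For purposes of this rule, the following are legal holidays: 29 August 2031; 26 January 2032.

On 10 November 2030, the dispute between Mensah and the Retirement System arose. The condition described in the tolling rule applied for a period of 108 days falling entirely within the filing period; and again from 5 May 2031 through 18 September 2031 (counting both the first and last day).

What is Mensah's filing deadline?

May 31, 2032

321 days after 10 November 2030 is September 27, 2031.
Tolling adds 108 days: September 27, 2031 + 108 days = January 13, 2032.
From May 5, 2031 through September 18, 2031 inclusive is 137 days; tolling adds 137 days: January 13, 2032 + 137 days = May 29, 2032.
May 29, 2032 is Saturday; May 30, 2032 is Sunday. The next qualifying day is May 31, 2032.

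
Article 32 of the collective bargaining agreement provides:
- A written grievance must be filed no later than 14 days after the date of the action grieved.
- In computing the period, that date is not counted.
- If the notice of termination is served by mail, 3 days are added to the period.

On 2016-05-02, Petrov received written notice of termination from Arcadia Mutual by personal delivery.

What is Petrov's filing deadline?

14 days after 2016-05-02 is May 16, 2016.
Service was not by mail, so no mail extension applies.

May 16, 2016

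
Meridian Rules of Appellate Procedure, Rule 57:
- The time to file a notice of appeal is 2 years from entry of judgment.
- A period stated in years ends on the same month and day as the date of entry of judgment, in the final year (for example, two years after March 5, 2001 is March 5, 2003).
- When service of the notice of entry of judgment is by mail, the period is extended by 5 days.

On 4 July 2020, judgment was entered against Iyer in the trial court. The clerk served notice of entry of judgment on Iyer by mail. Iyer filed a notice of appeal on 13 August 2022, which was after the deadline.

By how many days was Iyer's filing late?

35 days

2 years after 4 July 2020 is July 4, 2022.
Service was by mail, adding 5 days: July 4, 2022 + 5 days = July 9, 2022.
The deadline is July 9, 2022; from July 9, 2022 to August 13, 2022 is 35 days.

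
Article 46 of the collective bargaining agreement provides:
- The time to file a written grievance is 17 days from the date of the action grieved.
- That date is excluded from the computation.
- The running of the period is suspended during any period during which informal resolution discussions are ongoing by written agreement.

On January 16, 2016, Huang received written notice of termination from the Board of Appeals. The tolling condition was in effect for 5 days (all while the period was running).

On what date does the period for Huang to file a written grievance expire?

17 days after January 16, 2016 is February 2, 2016.
Tolling adds 5 days: February 2, 2016 + 5 days = February 7, 2016.

February 7, 2016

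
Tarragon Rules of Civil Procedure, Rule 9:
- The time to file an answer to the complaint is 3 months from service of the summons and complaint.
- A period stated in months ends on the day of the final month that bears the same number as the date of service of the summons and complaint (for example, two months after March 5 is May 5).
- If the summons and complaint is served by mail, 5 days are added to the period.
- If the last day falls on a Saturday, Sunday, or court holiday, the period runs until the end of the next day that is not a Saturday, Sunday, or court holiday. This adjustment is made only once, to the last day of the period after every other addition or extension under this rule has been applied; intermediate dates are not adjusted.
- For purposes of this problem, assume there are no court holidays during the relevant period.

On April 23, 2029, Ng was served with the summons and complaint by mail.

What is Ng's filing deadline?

3 months after April 23, 2029 is July 23, 2029.
Service was by mail, adding 5 days: July 23, 2029 + 5 days = July 28, 2029.
July 28, 2029 is Saturday; July 29, 2029 is Sunday. The next qualifying day is July 30, 2029.

July 30, 2029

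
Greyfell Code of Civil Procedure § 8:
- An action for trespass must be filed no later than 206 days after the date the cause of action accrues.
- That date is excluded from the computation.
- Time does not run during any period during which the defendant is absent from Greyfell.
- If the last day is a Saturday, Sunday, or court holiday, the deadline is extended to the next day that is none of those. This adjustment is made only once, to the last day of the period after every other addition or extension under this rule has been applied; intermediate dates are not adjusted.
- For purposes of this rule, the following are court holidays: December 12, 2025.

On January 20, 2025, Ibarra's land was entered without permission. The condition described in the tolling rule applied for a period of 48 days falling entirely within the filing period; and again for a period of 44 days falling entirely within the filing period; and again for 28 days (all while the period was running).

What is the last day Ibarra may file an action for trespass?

206 days after January 20, 2025 is August 14, 2025.
Tolling adds 48 days: August 14, 2025 + 48 days = October 1, 2025.
Tolling adds 44 days: October 1, 2025 + 44 days = November 14, 2025.
Tolling adds 28 days: November 14, 2025 + 28 days = December 12, 2025.
December 12, 2025 is a listed holiday; December 13, 2025 is Saturday; December 14, 2025 is Sunday. The next qualifying day is December 15, 2025.

December 15, 2025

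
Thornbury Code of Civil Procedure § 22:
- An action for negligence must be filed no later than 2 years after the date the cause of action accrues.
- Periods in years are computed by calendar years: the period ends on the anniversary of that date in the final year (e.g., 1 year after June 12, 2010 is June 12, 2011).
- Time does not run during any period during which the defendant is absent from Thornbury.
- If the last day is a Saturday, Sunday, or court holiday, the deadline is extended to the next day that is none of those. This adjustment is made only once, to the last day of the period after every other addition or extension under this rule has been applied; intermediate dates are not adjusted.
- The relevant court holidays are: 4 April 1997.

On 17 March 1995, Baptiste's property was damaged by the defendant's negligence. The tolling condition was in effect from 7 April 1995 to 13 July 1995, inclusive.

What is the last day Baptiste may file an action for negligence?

June 23, 1997

2 years after 17 March 1995 is March 17, 1997.
From April 7, 1995 through July 13, 1995 inclusive is 98 days; tolling adds 98 days: March 17, 1997 + 98 days = June 23, 1997.
June 23, 1997 is a Monday and not a court holiday, so no extension applies.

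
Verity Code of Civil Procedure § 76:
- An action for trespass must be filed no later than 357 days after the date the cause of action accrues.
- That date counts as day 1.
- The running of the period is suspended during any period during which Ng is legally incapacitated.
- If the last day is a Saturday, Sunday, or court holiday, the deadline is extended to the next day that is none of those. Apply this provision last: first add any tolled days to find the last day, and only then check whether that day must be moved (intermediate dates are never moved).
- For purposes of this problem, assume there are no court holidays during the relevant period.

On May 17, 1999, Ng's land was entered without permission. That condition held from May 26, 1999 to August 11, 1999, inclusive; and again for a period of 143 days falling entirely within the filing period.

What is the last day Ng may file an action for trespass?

Counting May 17, 1999 as day 1, day 357 is May 7, 2000.
From May 26, 1999 through August 11, 1999 inclusive is 78 days; tolling adds 78 days: May 7, 2000 + 78 days = July 24, 2000.
Tolling adds 143 days: July 24, 2000 + 143 days = December 14, 2000.
December 14, 2000 is a Thursday and not a court holiday, so no extension applies.

December 14, 2000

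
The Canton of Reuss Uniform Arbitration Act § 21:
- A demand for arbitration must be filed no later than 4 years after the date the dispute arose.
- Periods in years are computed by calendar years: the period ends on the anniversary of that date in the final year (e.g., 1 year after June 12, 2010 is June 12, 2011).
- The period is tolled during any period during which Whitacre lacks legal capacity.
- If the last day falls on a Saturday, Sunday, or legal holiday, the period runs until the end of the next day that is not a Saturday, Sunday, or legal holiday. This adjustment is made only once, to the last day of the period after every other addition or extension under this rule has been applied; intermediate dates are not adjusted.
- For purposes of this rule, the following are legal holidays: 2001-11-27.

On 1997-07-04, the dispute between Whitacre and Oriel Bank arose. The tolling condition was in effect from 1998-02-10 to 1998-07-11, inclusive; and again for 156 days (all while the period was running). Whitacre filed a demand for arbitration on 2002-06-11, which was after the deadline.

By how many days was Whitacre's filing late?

34 days

4 years after 1997-07-04 is July 4, 2001.
From February 10, 1998 through July 11, 1998 inclusive is 152 days; tolling adds 152 days: July 4, 2001 + 152 days = December 3, 2001.
Tolling adds 156 days: December 3, 2001 + 156 days = May 8, 2002.
May 8, 2002 is a Wednesday and not a legal holiday, so no extension applies.
The deadline is May 8, 2002; from May 8, 2002 to June 11, 2002 is 34 days.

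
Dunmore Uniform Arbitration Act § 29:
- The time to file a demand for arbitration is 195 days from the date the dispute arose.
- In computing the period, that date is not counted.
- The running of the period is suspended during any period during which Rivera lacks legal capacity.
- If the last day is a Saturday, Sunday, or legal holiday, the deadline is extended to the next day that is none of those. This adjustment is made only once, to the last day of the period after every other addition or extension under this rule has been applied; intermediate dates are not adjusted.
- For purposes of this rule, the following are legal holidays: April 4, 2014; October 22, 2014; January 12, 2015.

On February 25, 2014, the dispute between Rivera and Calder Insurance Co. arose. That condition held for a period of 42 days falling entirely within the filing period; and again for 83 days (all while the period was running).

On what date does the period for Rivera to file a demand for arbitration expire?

195 days after February 25, 2014 is September 8, 2014.
Tolling adds 42 days: September 8, 2014 + 42 days = October 20, 2014.
Tolling adds 83 days: October 20, 2014 + 83 days = January 11, 2015.
January 11, 2015 is Sunday; January 12, 2015 is a listed holiday. The next qualifying day is January 13, 2015.

January 13, 2015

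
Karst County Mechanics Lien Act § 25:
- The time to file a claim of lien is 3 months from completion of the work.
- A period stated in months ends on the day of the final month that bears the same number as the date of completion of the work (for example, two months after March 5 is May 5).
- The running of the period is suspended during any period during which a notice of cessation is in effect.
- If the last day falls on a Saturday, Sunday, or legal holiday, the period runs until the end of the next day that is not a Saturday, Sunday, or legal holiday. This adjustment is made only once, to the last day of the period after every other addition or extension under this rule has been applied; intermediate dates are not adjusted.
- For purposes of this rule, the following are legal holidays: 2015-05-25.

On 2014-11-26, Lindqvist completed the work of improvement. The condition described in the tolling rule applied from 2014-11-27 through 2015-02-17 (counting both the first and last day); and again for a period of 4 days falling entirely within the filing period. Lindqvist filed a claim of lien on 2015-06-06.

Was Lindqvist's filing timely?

3 months after 2014-11-26 is February 26, 2015.
From November 27, 2014 through February 17, 2015 inclusive is 83 days; tolling adds 83 days: February 26, 2015 + 83 days = May 20, 2015.
Tolling adds 4 days: May 20, 2015 + 4 days = May 24, 2015.
May 24, 2015 is Sunday; May 25, 2015 is a listed holiday. The next qualifying day is May 26, 2015.
The deadline is May 26, 2015; the filing on June 6, 2015 is after that date.

No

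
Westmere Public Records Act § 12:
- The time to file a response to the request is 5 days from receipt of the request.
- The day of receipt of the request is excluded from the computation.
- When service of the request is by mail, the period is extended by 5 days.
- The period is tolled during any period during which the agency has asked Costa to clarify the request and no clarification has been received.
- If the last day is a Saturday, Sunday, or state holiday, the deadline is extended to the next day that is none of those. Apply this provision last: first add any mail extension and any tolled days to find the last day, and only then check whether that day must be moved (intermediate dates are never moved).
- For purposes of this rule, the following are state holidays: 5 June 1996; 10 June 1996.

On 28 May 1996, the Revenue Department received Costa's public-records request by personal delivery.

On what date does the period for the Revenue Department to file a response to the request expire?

5 days after 28 May 1996 is June 2, 1996.
Service was not by mail, so no mail extension applies.
June 2, 1996 is Sunday. The next qualifying day is June 3, 1996.

June 3, 1996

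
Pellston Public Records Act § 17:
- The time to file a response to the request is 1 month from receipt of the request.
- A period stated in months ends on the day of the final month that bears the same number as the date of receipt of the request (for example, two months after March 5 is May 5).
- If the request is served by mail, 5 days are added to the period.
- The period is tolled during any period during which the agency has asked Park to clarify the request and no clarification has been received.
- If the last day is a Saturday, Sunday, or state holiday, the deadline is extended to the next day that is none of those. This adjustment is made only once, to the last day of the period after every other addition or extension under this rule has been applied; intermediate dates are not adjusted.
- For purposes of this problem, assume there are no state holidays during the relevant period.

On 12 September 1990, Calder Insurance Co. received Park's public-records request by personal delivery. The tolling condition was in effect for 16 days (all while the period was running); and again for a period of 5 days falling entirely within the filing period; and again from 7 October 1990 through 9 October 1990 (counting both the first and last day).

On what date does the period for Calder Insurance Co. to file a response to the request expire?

November 5, 1990

1 month after 12 September 1990 is October 12, 1990.
Service was not by mail, so no mail extension applies.
Tolling adds 16 days: October 12, 1990 + 16 days = October 28, 1990.
Tolling adds 5 days: October 28, 1990 + 5 days = November 2, 1990.
From October 7, 1990 through October 9, 1990 inclusive is 3 days; tolling adds 3 days: November 2, 1990 + 3 days = November 5, 1990.
November 5, 1990 is a Monday and not a state holiday, so no extension applies.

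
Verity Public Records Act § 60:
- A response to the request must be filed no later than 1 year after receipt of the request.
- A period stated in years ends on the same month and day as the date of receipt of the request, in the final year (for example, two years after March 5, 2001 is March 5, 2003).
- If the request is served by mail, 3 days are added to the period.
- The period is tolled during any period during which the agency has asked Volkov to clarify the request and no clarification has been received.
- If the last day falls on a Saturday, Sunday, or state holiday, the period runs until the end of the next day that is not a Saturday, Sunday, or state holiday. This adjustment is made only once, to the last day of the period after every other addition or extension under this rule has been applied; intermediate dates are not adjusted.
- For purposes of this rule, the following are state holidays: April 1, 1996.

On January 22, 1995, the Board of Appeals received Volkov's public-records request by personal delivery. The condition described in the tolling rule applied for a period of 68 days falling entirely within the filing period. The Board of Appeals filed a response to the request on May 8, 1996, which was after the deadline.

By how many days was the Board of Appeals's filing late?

1 year after January 22, 1995 is January 22, 1996.
Service was not by mail, so no mail extension applies.
Tolling adds 68 days: January 22, 1996 + 68 days = March 30, 1996.
March 30, 1996 is Saturday; March 31, 1996 is Sunday; April 1, 1996 is a listed holiday. The next qualifying day is April 2, 1996.
The deadline is April 2, 1996; from April 2, 1996 to May 8, 1996 is 36 days.

36 days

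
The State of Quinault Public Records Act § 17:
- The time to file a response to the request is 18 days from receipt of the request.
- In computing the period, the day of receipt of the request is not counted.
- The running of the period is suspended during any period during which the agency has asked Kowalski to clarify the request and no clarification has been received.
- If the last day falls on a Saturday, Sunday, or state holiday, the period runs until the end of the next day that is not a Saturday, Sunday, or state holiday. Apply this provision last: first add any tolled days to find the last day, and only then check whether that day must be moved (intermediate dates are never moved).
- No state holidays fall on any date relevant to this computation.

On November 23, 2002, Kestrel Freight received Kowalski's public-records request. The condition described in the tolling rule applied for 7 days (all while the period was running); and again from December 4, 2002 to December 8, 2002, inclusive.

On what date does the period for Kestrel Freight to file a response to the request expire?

December 23, 2002

18 days after November 23, 2002 is December 11, 2002.
Tolling adds 7 days: December 11, 2002 + 7 days = December 18, 2002.
From December 4, 2002 through December 8, 2002 inclusive is 5 days; tolling adds 5 days: December 18, 2002 + 5 days = December 23, 2002.
December 23, 2002 is a Monday and not a state holiday, so no extension applies.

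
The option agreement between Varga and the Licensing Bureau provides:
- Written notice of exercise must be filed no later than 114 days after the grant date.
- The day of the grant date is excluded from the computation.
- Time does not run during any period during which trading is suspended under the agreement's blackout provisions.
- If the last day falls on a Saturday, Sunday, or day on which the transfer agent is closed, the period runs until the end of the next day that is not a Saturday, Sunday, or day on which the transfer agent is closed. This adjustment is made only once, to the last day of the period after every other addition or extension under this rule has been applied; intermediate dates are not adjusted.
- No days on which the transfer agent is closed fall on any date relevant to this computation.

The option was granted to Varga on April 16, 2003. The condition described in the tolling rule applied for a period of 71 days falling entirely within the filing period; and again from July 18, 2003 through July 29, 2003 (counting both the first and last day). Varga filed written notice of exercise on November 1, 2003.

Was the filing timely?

No

114 days after April 16, 2003 is August 8, 2003.
Tolling adds 71 days: August 8, 2003 + 71 days = October 18, 2003.
From July 18, 2003 through July 29, 2003 inclusive is 12 days; tolling adds 12 days: October 18, 2003 + 12 days = October 30, 2003.
October 30, 2003 is a Thursday and not a day on which the transfer agent is closed, so no extension applies.
The deadline is October 30, 2003; the filing on November 1, 2003 is after that date.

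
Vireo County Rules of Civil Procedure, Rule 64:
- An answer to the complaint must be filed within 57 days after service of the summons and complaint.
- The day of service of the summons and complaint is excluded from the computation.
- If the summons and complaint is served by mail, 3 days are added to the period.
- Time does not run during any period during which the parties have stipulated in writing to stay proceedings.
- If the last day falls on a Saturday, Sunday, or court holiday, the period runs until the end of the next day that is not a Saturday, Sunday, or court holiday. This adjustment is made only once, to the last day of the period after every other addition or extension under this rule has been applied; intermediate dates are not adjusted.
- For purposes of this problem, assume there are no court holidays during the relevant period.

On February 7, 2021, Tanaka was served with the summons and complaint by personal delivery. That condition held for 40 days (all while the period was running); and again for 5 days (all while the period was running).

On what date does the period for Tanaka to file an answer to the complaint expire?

May 20, 2021

57 days after February 7, 2021 is April 5, 2021.
Service was not by mail, so no mail extension applies.
Tolling adds 40 days: April 5, 2021 + 40 days = May 15, 2021.
Tolling adds 5 days: May 15, 2021 + 5 days = May 20, 2021.
May 20, 2021 is a Thursday and not a court holiday, so no extension applies.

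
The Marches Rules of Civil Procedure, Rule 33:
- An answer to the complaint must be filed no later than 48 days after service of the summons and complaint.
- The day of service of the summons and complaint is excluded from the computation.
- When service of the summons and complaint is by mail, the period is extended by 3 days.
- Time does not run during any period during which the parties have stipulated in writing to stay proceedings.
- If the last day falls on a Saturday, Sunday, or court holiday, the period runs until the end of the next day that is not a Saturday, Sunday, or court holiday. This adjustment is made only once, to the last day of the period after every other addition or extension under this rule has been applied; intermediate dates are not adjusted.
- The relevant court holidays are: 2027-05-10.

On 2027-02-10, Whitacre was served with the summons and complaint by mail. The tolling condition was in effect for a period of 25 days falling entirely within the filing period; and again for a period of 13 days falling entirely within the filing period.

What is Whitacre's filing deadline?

48 days after 2027-02-10 is March 30, 2027.
Service was by mail, adding 3 days: March 30, 2027 + 3 days = April 2, 2027.
Tolling adds 25 days: April 2, 2027 + 25 days = April 27, 2027.
Tolling adds 13 days: April 27, 2027 + 13 days = May 10, 2027.
May 10, 2027 is a listed holiday. The next qualifying day is May 11, 2027.

May 11, 2027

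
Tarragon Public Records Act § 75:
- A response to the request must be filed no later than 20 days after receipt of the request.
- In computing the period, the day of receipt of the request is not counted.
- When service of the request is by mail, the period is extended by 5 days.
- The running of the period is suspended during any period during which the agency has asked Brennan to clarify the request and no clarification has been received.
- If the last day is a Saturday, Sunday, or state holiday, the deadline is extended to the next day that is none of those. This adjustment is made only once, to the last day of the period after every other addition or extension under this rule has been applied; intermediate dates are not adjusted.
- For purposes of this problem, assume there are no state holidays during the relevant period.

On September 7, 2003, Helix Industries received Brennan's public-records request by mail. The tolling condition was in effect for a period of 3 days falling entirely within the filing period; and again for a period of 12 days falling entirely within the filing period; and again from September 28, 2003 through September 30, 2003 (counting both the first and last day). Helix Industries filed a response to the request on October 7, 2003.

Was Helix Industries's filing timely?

Yes

20 days after September 7, 2003 is September 27, 2003.
Service was by mail, adding 5 days: September 27, 2003 + 5 days = October 2, 2003.
Tolling adds 3 days: October 2, 2003 + 3 days = October 5, 2003.
Tolling adds 12 days: October 5, 2003 + 12 days = October 17, 2003.
From September 28, 2003 through September 30, 2003 inclusive is 3 days; tolling adds 3 days: October 17, 2003 + 3 days = October 20, 2003.
October 20, 2003 is a Monday and not a state holiday, so no extension applies.
The deadline is October 20, 2003; the filing on October 7, 2003 is on or before that date.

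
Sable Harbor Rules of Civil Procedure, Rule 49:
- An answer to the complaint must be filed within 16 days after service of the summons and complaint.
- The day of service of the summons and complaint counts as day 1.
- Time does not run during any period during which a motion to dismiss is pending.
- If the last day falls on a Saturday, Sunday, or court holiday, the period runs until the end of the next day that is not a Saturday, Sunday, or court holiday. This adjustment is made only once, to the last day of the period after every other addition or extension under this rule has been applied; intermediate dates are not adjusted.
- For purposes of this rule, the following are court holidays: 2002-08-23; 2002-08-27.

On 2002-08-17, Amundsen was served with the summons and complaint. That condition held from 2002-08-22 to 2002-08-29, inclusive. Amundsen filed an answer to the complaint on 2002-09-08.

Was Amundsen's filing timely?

Counting 2002-08-17 as day 1, day 16 is September 1, 2002.
From August 22, 2002 through August 29, 2002 inclusive is 8 days; tolling adds 8 days: September 1, 2002 + 8 days = September 9, 2002.
September 9, 2002 is a Monday and not a court holiday, so no extension applies.
The deadline is September 9, 2002; the filing on September 8, 2002 is on or before that date.

Yes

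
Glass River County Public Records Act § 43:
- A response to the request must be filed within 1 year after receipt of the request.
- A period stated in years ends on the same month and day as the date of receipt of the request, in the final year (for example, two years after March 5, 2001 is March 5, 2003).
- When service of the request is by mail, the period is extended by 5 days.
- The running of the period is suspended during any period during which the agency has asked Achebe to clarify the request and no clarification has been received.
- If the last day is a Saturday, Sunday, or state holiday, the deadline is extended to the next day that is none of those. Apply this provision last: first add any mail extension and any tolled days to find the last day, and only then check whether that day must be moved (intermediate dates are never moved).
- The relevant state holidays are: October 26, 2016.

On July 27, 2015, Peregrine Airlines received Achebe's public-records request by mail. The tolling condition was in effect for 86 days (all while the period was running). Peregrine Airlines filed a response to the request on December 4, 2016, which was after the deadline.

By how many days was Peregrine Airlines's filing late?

38 days

1 year after July 27, 2015 is July 27, 2016.
Service was by mail, adding 5 days: July 27, 2016 + 5 days = August 1, 2016.
Tolling adds 86 days: August 1, 2016 + 86 days = October 26, 2016.
October 26, 2016 is a listed holiday. The next qualifying day is October 27, 2016.
The deadline is October 27, 2016; from October 27, 2016 to December 4, 2016 is 38 days.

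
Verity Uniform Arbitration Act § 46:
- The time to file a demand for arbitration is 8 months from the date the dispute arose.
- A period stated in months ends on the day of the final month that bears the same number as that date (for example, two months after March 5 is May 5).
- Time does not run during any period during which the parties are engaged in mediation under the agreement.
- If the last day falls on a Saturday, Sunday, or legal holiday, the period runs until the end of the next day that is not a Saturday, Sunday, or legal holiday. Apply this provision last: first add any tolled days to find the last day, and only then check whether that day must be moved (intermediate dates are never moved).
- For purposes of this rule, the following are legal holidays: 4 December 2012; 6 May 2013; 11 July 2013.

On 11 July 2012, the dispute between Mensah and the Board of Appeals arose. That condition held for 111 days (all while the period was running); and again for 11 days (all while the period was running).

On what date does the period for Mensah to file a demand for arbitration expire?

July 12, 2013

8 months after 11 July 2012 is March 11, 2013.
Tolling adds 111 days: March 11, 2013 + 111 days = June 30, 2013.
Tolling adds 11 days: June 30, 2013 + 11 days = July 11, 2013.
July 11, 2013 is a listed holiday. The next qualifying day is July 12, 2013.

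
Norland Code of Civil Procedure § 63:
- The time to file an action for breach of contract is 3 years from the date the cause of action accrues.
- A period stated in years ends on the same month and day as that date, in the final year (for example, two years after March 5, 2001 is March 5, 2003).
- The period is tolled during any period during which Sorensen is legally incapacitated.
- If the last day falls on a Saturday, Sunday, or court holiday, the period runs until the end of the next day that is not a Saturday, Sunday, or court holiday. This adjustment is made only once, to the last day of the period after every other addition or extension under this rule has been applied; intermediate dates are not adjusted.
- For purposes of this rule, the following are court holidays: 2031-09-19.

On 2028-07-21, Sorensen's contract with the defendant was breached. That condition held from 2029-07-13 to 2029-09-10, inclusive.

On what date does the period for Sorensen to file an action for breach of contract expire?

September 22, 2031

3 years after 2028-07-21 is July 21, 2031.
From July 13, 2029 through September 10, 2029 inclusive is 60 days; tolling adds 60 days: July 21, 2031 + 60 days = September 19, 2031.
September 19, 2031 is a listed holiday; September 20, 2031 is Saturday; September 21, 2031 is Sunday. The next qualifying day is September 22, 2031.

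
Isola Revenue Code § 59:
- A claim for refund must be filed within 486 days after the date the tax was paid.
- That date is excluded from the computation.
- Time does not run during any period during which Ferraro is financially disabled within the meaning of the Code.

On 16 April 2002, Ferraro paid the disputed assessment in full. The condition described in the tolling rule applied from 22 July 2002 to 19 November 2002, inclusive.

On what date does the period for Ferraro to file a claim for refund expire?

December 14, 2003

486 days after 16 April 2002 is August 15, 2003.
From July 22, 2002 through November 19, 2002 inclusive is 121 days; tolling adds 121 days: August 15, 2003 + 121 days = December 14, 2003.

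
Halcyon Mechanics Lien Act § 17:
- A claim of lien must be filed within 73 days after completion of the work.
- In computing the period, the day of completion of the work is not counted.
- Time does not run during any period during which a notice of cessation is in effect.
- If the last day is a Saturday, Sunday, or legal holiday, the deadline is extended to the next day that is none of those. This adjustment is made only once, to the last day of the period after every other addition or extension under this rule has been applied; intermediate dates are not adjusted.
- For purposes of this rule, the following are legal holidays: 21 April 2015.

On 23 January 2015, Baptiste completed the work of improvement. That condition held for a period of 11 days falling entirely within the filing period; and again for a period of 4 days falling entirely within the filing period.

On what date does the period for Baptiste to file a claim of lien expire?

April 22, 2015

73 days after 23 January 2015 is April 6, 2015.
Tolling adds 11 days: April 6, 2015 + 11 days = April 17, 2015.
Tolling adds 4 days: April 17, 2015 + 4 days = April 21, 2015.
April 21, 2015 is a listed holiday. The next qualifying day is April 22, 2015.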